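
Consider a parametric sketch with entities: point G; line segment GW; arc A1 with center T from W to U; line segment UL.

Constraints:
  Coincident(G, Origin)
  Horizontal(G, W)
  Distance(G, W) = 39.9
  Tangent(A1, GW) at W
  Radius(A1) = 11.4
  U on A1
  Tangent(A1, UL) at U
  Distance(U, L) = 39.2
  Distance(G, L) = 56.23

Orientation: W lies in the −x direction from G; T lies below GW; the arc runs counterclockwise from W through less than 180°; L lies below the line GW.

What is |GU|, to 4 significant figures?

52.35

Checks: |TU| = 11.40 ✓; ∠(TU, UL) = 90.00° ✓; |UL| = 39.20 ✓; |GL| = 56.23 ✓.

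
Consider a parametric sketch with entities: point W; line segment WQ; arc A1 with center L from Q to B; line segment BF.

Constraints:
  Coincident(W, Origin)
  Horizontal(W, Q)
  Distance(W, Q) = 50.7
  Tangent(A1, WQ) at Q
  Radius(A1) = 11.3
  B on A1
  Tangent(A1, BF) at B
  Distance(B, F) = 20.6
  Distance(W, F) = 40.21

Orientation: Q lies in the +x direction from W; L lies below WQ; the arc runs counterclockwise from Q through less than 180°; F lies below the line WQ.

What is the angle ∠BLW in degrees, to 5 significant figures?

13.256°

Checks: |LB| = 11.30 ✓; ∠(LB, BF) = 90.00° ✓; |BF| = 20.60 ✓; |WF| = 40.21 ✓.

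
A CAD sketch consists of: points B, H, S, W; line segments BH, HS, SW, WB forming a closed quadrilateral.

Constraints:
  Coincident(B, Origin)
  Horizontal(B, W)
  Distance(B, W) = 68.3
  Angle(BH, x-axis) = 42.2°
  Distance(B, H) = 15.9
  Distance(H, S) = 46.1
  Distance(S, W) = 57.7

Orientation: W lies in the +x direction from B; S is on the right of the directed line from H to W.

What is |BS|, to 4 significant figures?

40.69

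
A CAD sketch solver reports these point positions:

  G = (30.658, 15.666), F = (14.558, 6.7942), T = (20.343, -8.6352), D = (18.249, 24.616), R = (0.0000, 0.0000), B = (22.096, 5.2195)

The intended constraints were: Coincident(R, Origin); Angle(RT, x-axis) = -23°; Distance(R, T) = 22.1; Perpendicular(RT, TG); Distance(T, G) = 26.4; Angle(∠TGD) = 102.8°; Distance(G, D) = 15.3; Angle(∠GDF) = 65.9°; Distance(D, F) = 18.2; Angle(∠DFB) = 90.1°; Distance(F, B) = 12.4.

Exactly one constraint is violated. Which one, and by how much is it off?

Distance(F, B) = 12.4 — off by 4.70.

R = (0.00, 0.00) ✓; RT at -23.00° ✓; |RT| = 22.10 ✓; ∠(RT, TG) = 90.00° ✓; |TG| = 26.40 ✓; ∠TGD = 102.8° ✓; |GD| = 15.30 ✓; ∠GDF = 65.90° ✓; |DF| = 18.20 ✓; ∠DFB = 90.10° ✓; |FB| = 7.701 ✗.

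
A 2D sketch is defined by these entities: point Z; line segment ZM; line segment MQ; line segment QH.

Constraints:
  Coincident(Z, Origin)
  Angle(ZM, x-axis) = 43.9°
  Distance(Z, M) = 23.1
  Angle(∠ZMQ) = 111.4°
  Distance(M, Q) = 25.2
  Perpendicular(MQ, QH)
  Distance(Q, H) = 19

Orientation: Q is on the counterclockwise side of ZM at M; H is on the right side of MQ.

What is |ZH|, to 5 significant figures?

52.647

∠ZMQ = 111.4°, so MQ runs at 43.9° + (180° − 111.4°) = 112.50° from the x-axis; with |MQ| = 25.2, Q = M + 25.2·(cos 112.50°, sin 112.50°) = (7.0011, 39.299). MQ is perpendicular to QH; with |QH| = 19.0 on the right of MQ, H = Q + 19.0·(0.92388, 0.38268) = (24.555, 46.570). Then |ZH| = |H − Z| = 52.647.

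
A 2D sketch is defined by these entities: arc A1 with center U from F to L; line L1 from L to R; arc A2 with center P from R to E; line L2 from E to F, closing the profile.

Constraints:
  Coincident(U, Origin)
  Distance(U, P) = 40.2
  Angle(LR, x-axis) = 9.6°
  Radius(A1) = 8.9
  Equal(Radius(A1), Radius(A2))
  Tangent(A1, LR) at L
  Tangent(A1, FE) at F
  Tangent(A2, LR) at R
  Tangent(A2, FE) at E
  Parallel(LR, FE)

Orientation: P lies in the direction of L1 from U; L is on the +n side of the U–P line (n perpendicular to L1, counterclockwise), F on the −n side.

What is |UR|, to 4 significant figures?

41.17

The slot axis is L1's direction at 9.6°, so u = (cos 9.6°, sin 9.6°) = (0.9860, 0.1668) and n = (−sin 9.6°, cos 9.6°) = (-0.1668, 0.9860). U is at the origin and P lies 40.2 along u from U, so P = 40.2·u = (39.64, 6.704). Tangency of A1 to both parallel lines with radius 8.9 puts L and F at U ± 8.9·n: L = (-1.484, 8.775), F = (1.484, -8.775). Equal radii place R and E the same way about P: R = P + 8.9·n = (38.15, 15.48), E = P − 8.9·n = (41.12, -2.071). Then |UR| = |R − U| = 41.17.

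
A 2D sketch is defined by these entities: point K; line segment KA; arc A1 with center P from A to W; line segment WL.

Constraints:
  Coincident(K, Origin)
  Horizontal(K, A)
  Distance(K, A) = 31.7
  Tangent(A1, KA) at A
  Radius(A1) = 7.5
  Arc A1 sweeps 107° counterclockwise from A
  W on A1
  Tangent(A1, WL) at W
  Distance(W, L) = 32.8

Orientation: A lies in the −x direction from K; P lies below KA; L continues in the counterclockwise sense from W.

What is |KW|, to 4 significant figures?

40.06

The tangent condition forces PA to be normal to KA, so P = A + (0, -7.5) = (-31.70, -7.500). On A1, A sits at bearing 90° from P; a 107° counterclockwise sweep puts W at bearing 197°, so W = P + 7.5·(cos 197°, sin 197°) = (-38.87, -9.693). Then |KW| = |W − K| = 40.06.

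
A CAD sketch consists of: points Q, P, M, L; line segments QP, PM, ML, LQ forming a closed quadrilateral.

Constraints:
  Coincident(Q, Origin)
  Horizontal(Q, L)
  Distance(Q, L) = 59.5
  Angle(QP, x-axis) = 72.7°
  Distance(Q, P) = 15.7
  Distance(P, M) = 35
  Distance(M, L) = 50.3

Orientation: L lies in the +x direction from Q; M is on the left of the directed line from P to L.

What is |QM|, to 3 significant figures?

49.5

Q is at the origin; QL is horizontal with |QL| = 59.5 and L in +x, so L = (59.5, 0). QP runs at 72.7° with |QP| = 15.7, so P = (4.67, 15.0). M is determined by |PM| = 35.0 and |ML| = 50.3 together: it lies at the intersection of circle(P, 35.0) and circle(L, 50.3). With |PL| = 56.8, the foot of the radical line on PL is 16.9 from P and the perpendicular offset is √(35.0² − 16.9²) = 30.6. Taking the left-of-PL solution: M = (29.1, 40.1).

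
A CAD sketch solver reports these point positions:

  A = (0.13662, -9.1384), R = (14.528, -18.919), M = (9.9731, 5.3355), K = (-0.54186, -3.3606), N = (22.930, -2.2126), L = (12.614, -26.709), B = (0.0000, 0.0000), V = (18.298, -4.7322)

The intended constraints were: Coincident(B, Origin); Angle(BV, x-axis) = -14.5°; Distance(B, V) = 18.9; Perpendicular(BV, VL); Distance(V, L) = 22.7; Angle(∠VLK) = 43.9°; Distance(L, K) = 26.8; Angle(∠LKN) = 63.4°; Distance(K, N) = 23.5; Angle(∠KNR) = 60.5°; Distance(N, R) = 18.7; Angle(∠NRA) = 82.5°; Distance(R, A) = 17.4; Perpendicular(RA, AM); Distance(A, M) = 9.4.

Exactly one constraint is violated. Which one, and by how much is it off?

Distance(A, M) = 9.4 — off by 8.10.

B = (0.00, 0.00) ✓; BV at -14.50° ✓; |BV| = 18.90 ✓; ∠(BV, VL) = 90.00° ✓; |VL| = 22.70 ✓; ∠VLK = 43.90° ✓; |LK| = 26.80 ✓; ∠LKN = 63.40° ✓; |KN| = 23.50 ✓; ∠KNR = 60.50° ✓; |NR| = 18.70 ✓; ∠NRA = 82.50° ✓; |RA| = 17.40 ✓; ∠(RA, AM) = 90.00° ✓; |AM| = 17.50 ✗.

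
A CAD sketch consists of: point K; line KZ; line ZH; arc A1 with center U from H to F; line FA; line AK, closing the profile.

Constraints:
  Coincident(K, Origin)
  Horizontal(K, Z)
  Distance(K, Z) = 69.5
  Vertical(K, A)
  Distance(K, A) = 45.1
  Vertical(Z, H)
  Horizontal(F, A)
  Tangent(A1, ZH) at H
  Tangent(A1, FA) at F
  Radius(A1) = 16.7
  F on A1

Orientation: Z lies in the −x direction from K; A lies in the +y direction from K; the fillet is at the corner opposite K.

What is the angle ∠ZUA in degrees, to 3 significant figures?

138°

K is at the origin; K and Z share the same y with |KZ| = 69.5 and Z on the −x side, so Z = (-69.5, 0.00). K and A share the same x with |KA| = 45.1 and A on the +y side, so A = (0.00, 45.1). The virtual corner opposite K is at (-69.5, 45.1). The tangent condition forces UH to be normal to ZH and A1 meets FA tangentially, so UF is at right angles to FA, with radius 16.7, so the center U sits 16.7 in from both sides at U = (-52.8, 28.4). Then cos ∠ZUA = UZ·UA / (|UZ||UA|), giving 138°.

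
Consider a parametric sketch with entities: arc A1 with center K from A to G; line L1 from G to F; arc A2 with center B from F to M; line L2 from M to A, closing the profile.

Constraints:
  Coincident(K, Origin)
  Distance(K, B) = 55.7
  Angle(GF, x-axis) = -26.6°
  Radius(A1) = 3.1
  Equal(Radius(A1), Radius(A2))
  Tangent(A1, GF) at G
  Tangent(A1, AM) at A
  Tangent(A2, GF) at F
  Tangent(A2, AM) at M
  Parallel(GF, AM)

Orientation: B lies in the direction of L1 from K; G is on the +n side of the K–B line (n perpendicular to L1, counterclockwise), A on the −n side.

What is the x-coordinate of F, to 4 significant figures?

51.19

Tangency of A1 to both parallel lines with radius 3.1 puts G and A at K ± 3.1·n: G = (1.388, 2.772), A = (-1.388, -2.772). Equal radii place F and M the same way about B: F = B + 3.1·n = (51.19, -22.17), M = B − 3.1·n = (48.42, -27.71). So F.x = 51.19.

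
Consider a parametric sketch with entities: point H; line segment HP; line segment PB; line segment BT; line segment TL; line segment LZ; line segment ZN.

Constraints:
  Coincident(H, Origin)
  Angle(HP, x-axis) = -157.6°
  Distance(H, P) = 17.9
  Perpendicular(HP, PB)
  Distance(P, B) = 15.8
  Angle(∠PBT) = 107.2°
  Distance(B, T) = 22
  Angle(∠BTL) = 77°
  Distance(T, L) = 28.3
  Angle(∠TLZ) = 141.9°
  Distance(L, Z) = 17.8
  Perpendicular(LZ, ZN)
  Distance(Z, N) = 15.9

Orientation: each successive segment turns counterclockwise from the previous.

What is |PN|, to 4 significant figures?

11.82

H is at the origin; HP runs at -157.6° with length 17.9, so P = (-16.55, -6.821). The perpendicularity gives PB at right angles to HP, so PB runs at -67.60°; with |PB| = 15.8, B = (-10.53, -21.43). ∠PBT = 107.2° gives BT at 5.200° from the x-axis; with |BT| = 22.0, T = (11.38, -19.44). ∠BTL = 77.0° gives TL at 108.2° from the x-axis; with |TL| = 28.3, L = (2.542, 7.449). ∠TLZ = 141.9° gives LZ at 146.3° from the x-axis; with |LZ| = 17.8, Z = (-12.27, 17.33). The perpendicularity gives ZN at right angles to LZ, so ZN runs at -123.7°; with |ZN| = 15.9, N = (-21.09, 4.097). Then |PN| = |N − P| = 11.82.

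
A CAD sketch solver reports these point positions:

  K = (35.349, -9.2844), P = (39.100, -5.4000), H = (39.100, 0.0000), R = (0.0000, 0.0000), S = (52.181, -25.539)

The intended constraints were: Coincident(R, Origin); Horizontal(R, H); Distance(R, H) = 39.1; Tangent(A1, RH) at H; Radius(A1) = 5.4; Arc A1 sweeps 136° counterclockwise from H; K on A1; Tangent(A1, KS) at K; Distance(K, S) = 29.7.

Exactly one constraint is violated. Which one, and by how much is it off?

Distance(K, S) = 29.7 — off by 6.30.

R = (0.00, 0.00) ✓; R.y = 0.00, H.y = 0.00 ✓; |RH| = 39.10 ✓; ∠(PH, HR) = 90.00° ✓; |PH| = 5.400 ✓; bearing(P→K) − bearing(P→H) = 136.0° ✓; |PK| = 5.400 ✓; ∠(PK, KS) = 90.00° ✓; |KS| = 23.40 ✗.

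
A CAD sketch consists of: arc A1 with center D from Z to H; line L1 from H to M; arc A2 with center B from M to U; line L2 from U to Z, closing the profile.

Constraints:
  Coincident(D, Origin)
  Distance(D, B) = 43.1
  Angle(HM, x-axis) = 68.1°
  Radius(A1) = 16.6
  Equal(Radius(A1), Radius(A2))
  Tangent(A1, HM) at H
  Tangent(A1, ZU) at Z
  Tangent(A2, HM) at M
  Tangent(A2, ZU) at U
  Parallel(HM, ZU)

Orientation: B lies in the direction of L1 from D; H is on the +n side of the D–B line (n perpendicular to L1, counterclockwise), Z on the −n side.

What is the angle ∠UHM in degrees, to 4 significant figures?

37.61°

The slot axis is L1's direction at 68.1°, so u = (cos 68.1°, sin 68.1°) = (0.3730, 0.9278) and n = (−sin 68.1°, cos 68.1°) = (-0.9278, 0.3730). D is at the origin and B lies 43.1 along u from D, so B = 43.1·u = (16.08, 39.99). Tangency of A1 to both parallel lines with radius 16.6 puts H and Z at D ± 16.6·n: H = (-15.40, 6.192), Z = (15.40, -6.192). Equal radii place M and U the same way about B: M = B + 16.6·n = (0.6737, 46.18), U = B − 16.6·n = (31.48, 33.80). Then cos ∠UHM = HU·HM / (|HU||HM|), giving 37.61°.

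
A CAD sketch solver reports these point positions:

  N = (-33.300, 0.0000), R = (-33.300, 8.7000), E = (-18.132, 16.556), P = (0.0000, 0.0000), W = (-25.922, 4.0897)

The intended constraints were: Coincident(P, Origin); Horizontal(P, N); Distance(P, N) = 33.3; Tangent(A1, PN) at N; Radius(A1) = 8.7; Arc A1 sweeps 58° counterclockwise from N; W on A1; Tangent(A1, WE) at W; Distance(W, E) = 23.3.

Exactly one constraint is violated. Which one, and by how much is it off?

Distance(W, E) = 23.3 — off by 8.60.

P = (0.00, 0.00) ✓; P.y = 0.00, N.y = 0.00 ✓; |PN| = 33.30 ✓; ∠(RN, NP) = 90.00° ✓; |RN| = 8.700 ✓; bearing(R→W) − bearing(R→N) = 58.00° ✓; |RW| = 8.700 ✓; ∠(RW, WE) = 90.00° ✓; |WE| = 14.70 ✗.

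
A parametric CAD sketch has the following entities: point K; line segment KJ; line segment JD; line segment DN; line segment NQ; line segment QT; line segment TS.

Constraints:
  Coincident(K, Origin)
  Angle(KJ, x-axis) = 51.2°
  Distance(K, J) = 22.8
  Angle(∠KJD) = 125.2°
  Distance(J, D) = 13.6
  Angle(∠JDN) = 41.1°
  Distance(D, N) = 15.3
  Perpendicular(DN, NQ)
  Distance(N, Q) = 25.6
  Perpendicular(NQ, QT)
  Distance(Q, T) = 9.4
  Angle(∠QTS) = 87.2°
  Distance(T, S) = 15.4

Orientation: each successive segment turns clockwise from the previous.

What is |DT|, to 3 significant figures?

26.3

K is at the origin; KJ runs at 51.2° with length 22.8, so J = (14.3, 17.8). ∠KJD = 125.2° gives JD at -3.60° from the x-axis; with |JD| = 13.6, D = (27.9, 16.9). ∠JDN = 41.1° gives DN at -142° from the x-axis; with |DN| = 15.3, N = (15.7, 7.60). The perpendicularity gives NQ at right angles to DN, so NQ runs at 128°; with |NQ| = 25.6, Q = (0.137, 27.9). NQ is perpendicular to QT, so QT runs at 37.5°; with |QT| = 9.4, T = (7.59, 33.6). Then |DT| = |T − D| = 26.3.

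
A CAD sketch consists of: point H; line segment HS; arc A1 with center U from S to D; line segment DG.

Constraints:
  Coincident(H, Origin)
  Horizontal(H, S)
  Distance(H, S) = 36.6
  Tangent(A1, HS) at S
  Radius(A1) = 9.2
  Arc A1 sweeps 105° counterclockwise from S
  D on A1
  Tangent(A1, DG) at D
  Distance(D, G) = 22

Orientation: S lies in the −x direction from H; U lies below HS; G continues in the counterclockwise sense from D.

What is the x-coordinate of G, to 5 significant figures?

-39.792

On A1, S sits at bearing 90° from U; a 105° counterclockwise sweep puts D at bearing 195°, so D = U + 9.2·(cos 195°, sin 195°) = (-45.487, -11.581). Tangency of A1 to DG means the radius UD is perpendicular to DG, so DG runs along (−sin 195°, cos 195°); with |DG| = 22.0, G = (-39.792, -32.832). So G.x = -39.792.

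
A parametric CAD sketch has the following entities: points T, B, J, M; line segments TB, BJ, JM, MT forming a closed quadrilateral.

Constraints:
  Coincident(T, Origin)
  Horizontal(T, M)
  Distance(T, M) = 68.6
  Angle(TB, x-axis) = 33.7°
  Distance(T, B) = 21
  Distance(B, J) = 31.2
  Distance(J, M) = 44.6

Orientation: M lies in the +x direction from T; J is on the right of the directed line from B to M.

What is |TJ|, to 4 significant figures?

32.95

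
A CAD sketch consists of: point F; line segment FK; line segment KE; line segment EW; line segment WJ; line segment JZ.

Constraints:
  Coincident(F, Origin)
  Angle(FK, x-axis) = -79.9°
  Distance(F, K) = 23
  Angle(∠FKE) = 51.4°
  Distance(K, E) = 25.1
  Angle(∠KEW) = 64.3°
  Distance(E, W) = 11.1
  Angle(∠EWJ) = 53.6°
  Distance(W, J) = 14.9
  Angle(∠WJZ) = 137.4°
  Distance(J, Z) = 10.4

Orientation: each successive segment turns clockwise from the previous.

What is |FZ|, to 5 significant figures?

31.242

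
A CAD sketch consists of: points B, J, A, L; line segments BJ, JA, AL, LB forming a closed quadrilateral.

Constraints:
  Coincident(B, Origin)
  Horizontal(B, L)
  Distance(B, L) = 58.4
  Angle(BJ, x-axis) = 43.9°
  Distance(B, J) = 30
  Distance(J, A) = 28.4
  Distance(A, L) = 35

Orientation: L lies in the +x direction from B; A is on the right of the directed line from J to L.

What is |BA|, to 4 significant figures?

25.34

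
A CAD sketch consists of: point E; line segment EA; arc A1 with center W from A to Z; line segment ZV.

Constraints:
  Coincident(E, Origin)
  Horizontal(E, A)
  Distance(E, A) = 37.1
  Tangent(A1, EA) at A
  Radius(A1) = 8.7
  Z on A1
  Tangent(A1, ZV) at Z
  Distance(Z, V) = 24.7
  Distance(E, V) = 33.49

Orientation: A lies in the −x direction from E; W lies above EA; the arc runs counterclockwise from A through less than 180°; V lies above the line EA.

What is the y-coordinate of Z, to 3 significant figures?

5.11

E is at the origin; E and A share the same y with |EA| = 37.1 and A on the −x side, so A = (-37.1, 0.00). The tangent condition forces WA to be normal to EA, so W = A + (0, 8.7) = (-37.1, 8.70). Since WZ ⟂ ZV (tangency), |WV| = √(8.7² + 24.7²) = 26.2 regardless of where Z sits on A1. So V lies on both circle(E, 33.49) and circle(W, 26.2); the above-EA intersection is V = (-19.0, 27.6). Z is the foot of the tangent from V: Z = (-29.2, 5.11).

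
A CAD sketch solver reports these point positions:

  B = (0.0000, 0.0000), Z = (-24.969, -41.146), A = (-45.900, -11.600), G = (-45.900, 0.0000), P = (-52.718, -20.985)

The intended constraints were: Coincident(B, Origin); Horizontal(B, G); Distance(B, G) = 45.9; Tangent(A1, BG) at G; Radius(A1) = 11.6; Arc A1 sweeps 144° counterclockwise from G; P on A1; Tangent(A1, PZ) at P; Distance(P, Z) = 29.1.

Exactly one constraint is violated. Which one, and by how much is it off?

Distance(P, Z) = 29.1 — off by 5.20.

B = (0.00, 0.00) ✓; B.y = 0.00, G.y = 0.00 ✓; |BG| = 45.90 ✓; ∠(AG, GB) = 90.00° ✓; |AG| = 11.60 ✓; bearing(A→P) − bearing(A→G) = 144.0° ✓; |AP| = 11.60 ✓; ∠(AP, PZ) = 90.00° ✓; |PZ| = 34.30 ✗.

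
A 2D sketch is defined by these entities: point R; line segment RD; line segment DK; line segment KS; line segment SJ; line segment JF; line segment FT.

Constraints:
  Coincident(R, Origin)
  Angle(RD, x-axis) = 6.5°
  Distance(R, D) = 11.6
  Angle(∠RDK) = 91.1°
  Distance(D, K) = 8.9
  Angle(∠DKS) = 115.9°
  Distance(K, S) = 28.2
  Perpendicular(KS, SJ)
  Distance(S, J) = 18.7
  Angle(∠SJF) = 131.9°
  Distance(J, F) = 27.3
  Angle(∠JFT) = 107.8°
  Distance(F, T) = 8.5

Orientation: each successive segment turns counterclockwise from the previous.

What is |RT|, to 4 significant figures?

20.25

∠SJF = 131.9° gives JF at -62.40° from the x-axis; with |JF| = 27.3, F = (-9.627, -21.66). ∠JFT = 107.8° gives FT at 9.800° from the x-axis; with |FT| = 8.5, T = (-1.251, -20.21). Then |RT| = |T − R| = 20.25.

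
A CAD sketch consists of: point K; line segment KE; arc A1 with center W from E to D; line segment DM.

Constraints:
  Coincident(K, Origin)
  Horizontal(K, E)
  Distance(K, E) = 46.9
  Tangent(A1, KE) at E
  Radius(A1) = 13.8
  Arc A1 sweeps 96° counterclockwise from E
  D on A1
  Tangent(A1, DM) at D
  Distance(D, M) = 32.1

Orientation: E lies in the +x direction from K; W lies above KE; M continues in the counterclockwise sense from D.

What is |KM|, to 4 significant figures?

74.19

K is at the origin; K and E share the same y with |KE| = 46.9 and E on the +x side, so E = (46.90, 0.000). Since A1 is tangent to KE there, WE ⟂ KE, so W = E + (0, 13.8) = (46.90, 13.80). On A1, E sits at bearing -90° from W; a 96° counterclockwise sweep puts D at bearing 6°, so D = W + 13.8·(cos 6°, sin 6°) = (60.62, 15.24). Since A1 is tangent to DM there, WD ⟂ DM, so DM runs along (−sin 6°, cos 6°); with |DM| = 32.1, M = (57.27, 47.17). Then |KM| = |M − K| = 74.19.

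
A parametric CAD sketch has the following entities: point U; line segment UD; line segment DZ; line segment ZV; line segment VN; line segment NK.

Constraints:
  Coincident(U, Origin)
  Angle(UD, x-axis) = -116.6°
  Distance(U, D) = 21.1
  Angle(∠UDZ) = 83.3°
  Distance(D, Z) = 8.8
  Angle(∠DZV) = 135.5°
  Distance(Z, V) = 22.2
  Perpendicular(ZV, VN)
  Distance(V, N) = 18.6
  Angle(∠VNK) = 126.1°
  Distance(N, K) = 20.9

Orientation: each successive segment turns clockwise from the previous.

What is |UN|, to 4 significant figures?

12.06

U is at the origin; UD runs at -116.6° with length 21.1, so D = (-9.448, -18.87). ∠UDZ = 83.3° gives DZ at 146.7° from the x-axis; with |DZ| = 8.8, Z = (-16.80, -14.04). ∠DZV = 135.5° gives ZV at 102.2° from the x-axis; with |ZV| = 22.2, V = (-21.49, 7.663). ZV is perpendicular to VN, so VN runs at 12.20°; with |VN| = 18.6, N = (-3.314, 11.59). Then |UN| = |N − U| = 12.06.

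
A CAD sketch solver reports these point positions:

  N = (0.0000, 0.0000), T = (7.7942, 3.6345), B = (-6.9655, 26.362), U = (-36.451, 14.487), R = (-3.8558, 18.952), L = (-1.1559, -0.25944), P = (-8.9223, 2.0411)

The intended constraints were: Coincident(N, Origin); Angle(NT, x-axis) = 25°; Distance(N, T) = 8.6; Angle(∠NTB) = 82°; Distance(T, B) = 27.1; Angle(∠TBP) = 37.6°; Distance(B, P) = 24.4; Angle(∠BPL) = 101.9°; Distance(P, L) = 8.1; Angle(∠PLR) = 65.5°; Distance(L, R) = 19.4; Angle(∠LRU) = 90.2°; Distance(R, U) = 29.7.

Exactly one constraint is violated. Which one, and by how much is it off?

Distance(R, U) = 29.7 — off by 3.20.

N = (0.00, 0.00) ✓; NT at 25.00° ✓; |NT| = 8.600 ✓; ∠NTB = 82.00° ✓; |TB| = 27.10 ✓; ∠TBP = 37.60° ✓; |BP| = 24.40 ✓; ∠BPL = 101.9° ✓; |PL| = 8.100 ✓; ∠PLR = 65.50° ✓; |LR| = 19.40 ✓; ∠LRU = 90.20° ✓; |RU| = 32.90 ✗.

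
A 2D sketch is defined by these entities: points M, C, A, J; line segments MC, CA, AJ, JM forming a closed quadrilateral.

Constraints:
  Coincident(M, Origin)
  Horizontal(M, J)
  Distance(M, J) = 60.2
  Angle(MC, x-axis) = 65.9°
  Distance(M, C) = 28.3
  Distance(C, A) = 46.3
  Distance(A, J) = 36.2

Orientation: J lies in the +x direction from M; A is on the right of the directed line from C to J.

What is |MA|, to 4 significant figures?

33.25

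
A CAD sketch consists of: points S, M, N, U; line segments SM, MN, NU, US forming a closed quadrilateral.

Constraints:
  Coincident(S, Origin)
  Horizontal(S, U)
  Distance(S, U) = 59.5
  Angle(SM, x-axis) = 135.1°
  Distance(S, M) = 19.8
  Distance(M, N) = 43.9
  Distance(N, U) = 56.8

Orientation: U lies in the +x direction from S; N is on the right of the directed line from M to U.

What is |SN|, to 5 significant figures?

25.294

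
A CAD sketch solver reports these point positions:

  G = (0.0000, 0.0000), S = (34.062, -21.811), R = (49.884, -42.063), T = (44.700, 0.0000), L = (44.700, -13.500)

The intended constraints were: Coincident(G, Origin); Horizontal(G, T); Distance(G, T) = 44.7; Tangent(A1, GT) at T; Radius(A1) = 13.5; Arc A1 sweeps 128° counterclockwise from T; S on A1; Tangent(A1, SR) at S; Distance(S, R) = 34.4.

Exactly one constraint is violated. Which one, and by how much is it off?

Distance(S, R) = 34.4 — off by 8.70.

G = (0.00, 0.00) ✓; G.y = 0.00, T.y = 0.00 ✓; |GT| = 44.70 ✓; ∠(LT, TG) = 90.00° ✓; |LT| = 13.50 ✓; bearing(L→S) − bearing(L→T) = 128.0° ✓; |LS| = 13.50 ✓; ∠(LS, SR) = 90.00° ✓; |SR| = 25.70 ✗.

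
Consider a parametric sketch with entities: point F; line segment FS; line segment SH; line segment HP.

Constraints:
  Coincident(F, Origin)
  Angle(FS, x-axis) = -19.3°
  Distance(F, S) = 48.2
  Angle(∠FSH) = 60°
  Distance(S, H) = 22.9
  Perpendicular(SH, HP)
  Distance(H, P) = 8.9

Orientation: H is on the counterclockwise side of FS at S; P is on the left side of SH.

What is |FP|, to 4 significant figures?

32.86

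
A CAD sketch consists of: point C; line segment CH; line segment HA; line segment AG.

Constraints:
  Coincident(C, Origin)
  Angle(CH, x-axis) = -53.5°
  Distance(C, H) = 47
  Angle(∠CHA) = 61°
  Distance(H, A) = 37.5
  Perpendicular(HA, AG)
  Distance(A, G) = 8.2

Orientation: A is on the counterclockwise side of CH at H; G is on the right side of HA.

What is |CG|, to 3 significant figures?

51.5

∠CHA = 61.0°, so HA runs at -53.5° + (180° − 61.0°) = 65.5° from the x-axis; with |HA| = 37.5, A = H + 37.5·(cos 65.5°, sin 65.5°) = (43.5, -3.66). The perpendicularity gives AG at right angles to HA; with |AG| = 8.2 on the right of HA, G = A + 8.2·(0.910, -0.415) = (51.0, -7.06). Then |CG| = |G − C| = 51.5.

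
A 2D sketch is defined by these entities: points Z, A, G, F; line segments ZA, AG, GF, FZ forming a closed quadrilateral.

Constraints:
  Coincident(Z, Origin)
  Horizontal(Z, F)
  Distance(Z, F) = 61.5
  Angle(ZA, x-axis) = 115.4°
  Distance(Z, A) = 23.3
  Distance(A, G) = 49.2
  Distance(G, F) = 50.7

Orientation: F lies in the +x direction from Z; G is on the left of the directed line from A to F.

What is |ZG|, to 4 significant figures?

54.70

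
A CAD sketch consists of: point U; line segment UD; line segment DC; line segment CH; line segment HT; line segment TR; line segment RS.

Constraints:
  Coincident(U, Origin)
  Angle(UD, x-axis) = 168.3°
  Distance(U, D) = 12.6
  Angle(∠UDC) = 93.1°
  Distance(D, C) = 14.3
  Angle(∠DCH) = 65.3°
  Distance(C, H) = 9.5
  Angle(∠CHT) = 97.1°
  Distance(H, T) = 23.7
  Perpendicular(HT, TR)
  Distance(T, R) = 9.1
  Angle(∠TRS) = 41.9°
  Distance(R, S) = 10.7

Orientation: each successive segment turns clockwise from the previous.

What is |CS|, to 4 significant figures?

19.57

U is at the origin; UD runs at 168.3° with length 12.6, so D = (-12.34, 2.555). ∠UDC = 93.1° gives DC at 81.40° from the x-axis; with |DC| = 14.3, C = (-10.20, 16.69). ∠DCH = 65.3° gives CH at -33.30° from the x-axis; with |CH| = 9.5, H = (-2.260, 11.48). ∠CHT = 97.1° gives HT at -116.2° from the x-axis; with |HT| = 23.7, T = (-12.72, -9.786). HT ⟂ TR, so TR runs at 153.8°; with |TR| = 9.1, R = (-20.89, -5.769). ∠TRS = 41.9° gives RS at 15.70° from the x-axis; with |RS| = 10.7, S = (-10.59, -2.873). Then |CS| = |S − C| = 19.57.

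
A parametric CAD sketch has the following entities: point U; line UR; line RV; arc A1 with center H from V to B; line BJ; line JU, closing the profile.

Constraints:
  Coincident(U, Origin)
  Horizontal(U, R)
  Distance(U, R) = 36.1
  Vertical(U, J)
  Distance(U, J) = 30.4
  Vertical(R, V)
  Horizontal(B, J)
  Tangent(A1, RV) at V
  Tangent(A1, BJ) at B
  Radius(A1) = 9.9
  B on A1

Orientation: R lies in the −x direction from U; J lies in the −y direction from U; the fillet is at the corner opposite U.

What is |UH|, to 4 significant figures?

33.27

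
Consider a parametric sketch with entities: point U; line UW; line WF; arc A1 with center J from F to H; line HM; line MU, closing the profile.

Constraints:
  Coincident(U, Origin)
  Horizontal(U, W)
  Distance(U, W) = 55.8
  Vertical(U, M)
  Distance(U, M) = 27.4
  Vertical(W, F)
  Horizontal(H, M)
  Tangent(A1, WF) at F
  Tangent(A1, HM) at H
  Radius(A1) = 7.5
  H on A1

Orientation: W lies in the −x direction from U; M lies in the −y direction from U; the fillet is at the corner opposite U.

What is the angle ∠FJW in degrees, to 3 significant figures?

69.3°

U is at the origin; UW is horizontal with |UW| = 55.8 and W on the −x side, so W = (-55.8, 0.00). U and M share the same x with |UM| = 27.4 and M on the −y side, so M = (0.00, -27.4). The virtual corner opposite U is at (-55.8, -27.4). A1 meets WF tangentially, so JF is at right angles to WF and tangency of A1 to HM means the radius JH is perpendicular to HM, with radius 7.5, so the center J sits 7.5 in from both sides at J = (-48.3, -19.9). That places the tangent points at F = (-55.8, -19.9) on WF and H = (-48.3, -27.4) on HM. Then cos ∠FJW = JF·JW / (|JF||JW|), giving 69.3°.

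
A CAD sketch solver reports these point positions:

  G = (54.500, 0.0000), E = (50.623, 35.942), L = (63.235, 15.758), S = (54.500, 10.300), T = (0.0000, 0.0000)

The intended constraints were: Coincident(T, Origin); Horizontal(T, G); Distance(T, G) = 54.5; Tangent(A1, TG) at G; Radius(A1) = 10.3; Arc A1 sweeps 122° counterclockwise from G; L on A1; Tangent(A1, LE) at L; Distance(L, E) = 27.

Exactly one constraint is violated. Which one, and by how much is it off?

Distance(L, E) = 27 — off by 3.20.

T = (0.00, 0.00) ✓; T.y = 0.00, G.y = 0.00 ✓; |TG| = 54.50 ✓; ∠(SG, GT) = 90.00° ✓; |SG| = 10.30 ✓; bearing(S→L) − bearing(S→G) = 122.0° ✓; |SL| = 10.30 ✓; ∠(SL, LE) = 90.00° ✓; |LE| = 23.80 ✗.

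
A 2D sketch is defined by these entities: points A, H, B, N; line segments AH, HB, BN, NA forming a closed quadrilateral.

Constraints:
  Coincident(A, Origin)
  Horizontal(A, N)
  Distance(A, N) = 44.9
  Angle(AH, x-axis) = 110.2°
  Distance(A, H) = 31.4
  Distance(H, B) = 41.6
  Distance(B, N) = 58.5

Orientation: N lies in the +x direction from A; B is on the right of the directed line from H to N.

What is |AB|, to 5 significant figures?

17.281

A is at the origin; A and N share the same y with |AN| = 44.9 and N in +x, so N = (44.9, 0). AH runs at 110.2° with |AH| = 31.4, so H = (-10.842, 29.469). B is determined by |HB| = 41.6 and |BN| = 58.5 together: it lies at the intersection of circle(H, 41.6) and circle(N, 58.5). With |HN| = 63.052, the foot of the radical line on HN is 18.111 from H and the perpendicular offset is √(41.6² − 18.111²) = 37.451. Taking the right-of-HN solution: B = (-12.334, -12.105).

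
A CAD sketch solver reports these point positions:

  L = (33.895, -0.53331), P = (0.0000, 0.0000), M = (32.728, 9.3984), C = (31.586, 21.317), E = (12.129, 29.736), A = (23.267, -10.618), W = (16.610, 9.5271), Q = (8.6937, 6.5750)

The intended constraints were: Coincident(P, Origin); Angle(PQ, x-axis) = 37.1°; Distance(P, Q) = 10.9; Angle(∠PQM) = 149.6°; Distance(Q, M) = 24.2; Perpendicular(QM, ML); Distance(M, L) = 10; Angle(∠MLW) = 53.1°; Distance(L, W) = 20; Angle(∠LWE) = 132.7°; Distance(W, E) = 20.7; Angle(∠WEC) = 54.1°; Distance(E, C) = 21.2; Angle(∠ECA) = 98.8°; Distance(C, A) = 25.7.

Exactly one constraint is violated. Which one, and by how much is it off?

Distance(C, A) = 25.7 — off by 7.30.

P = (0.00, 0.00) ✓; PQ at 37.10° ✓; |PQ| = 10.90 ✓; ∠PQM = 149.6° ✓; |QM| = 24.20 ✓; ∠(QM, ML) = 90.00° ✓; |ML| = 10.00 ✓; ∠MLW = 53.10° ✓; |LW| = 20.00 ✓; ∠LWE = 132.7° ✓; |WE| = 20.70 ✓; ∠WEC = 54.10° ✓; |EC| = 21.20 ✓; ∠ECA = 98.80° ✓; |CA| = 33.00 ✗.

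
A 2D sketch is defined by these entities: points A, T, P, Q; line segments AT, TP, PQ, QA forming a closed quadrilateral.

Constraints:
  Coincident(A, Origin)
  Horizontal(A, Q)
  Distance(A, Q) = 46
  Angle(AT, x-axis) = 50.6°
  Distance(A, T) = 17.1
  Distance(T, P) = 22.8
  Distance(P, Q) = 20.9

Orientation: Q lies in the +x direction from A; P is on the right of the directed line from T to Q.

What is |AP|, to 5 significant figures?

25.881

Checks: |TP| = 22.80 ✓; |PQ| = 20.90 ✓.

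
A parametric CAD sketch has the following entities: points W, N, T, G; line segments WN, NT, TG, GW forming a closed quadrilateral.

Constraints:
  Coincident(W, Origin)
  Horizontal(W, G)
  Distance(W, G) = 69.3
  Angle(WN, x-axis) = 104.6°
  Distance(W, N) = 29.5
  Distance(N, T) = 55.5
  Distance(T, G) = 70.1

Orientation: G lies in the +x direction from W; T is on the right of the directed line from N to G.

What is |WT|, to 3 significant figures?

26.1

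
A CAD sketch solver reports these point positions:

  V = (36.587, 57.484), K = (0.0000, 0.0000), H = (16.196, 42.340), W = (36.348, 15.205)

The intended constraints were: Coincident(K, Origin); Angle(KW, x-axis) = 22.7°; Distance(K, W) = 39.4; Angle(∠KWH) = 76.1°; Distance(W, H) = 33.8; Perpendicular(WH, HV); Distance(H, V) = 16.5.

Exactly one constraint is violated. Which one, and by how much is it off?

Distance(H, V) = 16.5 — off by 8.90.

K = (0.00, 0.00) ✓; KW at 22.70° ✓; |KW| = 39.40 ✓; ∠KWH = 76.10° ✓; |WH| = 33.80 ✓; ∠(WH, HV) = 90.00° ✓; |HV| = 25.40 ✗.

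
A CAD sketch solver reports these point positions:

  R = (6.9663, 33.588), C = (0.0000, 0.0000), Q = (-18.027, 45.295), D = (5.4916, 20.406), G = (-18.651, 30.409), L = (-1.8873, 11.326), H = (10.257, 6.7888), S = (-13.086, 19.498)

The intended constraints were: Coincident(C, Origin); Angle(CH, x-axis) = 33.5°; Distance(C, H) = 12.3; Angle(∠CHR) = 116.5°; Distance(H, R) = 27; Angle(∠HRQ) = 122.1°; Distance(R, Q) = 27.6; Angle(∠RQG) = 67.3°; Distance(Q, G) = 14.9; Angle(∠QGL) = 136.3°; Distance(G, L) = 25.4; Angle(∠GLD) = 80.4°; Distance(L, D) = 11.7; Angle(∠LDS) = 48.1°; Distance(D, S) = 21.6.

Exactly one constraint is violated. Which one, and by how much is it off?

Distance(D, S) = 21.6 — off by 3.00.

C = (0.00, 0.00) ✓; CH at 33.50° ✓; |CH| = 12.30 ✓; ∠CHR = 116.5° ✓; |HR| = 27.00 ✓; ∠HRQ = 122.1° ✓; |RQ| = 27.60 ✓; ∠RQG = 67.30° ✓; |QG| = 14.90 ✓; ∠QGL = 136.3° ✓; |GL| = 25.40 ✓; ∠GLD = 80.40° ✓; |LD| = 11.70 ✓; ∠LDS = 48.10° ✓; |DS| = 18.60 ✗.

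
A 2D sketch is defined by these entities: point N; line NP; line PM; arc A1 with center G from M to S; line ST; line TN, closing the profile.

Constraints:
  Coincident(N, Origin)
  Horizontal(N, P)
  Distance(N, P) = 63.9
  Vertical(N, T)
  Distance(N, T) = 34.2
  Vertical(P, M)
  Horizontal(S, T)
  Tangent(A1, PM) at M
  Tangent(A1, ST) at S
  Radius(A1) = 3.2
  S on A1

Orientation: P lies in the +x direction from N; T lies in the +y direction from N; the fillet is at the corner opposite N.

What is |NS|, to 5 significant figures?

69.672

N is at the origin; N and P share the same y with |NP| = 63.9 and P on the +x side, so P = (63.900, 0.0000). N and T share the same x with |NT| = 34.2 and T on the +y side, so T = (0.0000, 34.200). The virtual corner opposite N is at (63.900, 34.200). Since A1 is tangent to PM there, GM ⟂ PM and since A1 is tangent to ST there, GS ⟂ ST, with radius 3.2, so the center G sits 3.2 in from both sides at G = (60.700, 31.000). That places the tangent points at M = (63.900, 31.000) on PM and S = (60.700, 34.200) on ST. Then |NS| = |S − N| = 69.672.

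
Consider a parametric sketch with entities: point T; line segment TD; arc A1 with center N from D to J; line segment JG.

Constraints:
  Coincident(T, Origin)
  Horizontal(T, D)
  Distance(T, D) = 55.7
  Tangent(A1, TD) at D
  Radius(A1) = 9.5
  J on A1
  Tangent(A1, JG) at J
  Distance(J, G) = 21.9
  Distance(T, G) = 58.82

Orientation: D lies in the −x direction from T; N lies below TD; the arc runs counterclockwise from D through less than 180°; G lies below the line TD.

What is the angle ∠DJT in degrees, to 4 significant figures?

50.93°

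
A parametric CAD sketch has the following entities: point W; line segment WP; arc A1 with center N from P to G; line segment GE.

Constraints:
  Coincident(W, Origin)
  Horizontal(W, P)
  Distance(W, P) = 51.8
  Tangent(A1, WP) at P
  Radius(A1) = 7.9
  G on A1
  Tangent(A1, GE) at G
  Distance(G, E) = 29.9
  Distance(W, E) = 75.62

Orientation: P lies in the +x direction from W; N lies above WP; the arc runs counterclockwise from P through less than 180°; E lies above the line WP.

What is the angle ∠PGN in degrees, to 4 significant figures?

52.50°

W is at the origin; WP is horizontal with |WP| = 51.8 and P on the +x side, so P = (51.80, 0.000). The tangent condition forces NP to be normal to WP, so N = P + (0, 7.9) = (51.80, 7.900). Since NG ⟂ GE (tangency), |NE| = √(7.9² + 29.9²) = 30.93 regardless of where G sits on A1. So E lies on both circle(W, 75.62) and circle(N, 30.93); the above-WP intersection is E = (67.17, 34.74). G is the foot of the tangent from E: G = (59.43, 5.855).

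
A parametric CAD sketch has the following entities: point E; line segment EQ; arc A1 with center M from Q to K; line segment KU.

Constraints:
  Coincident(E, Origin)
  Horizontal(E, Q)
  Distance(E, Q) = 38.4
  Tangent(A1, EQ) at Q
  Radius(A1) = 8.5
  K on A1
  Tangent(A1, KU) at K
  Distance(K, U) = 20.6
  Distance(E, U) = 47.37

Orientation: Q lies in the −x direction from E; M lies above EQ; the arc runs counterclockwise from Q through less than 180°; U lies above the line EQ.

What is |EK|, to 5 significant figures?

32.159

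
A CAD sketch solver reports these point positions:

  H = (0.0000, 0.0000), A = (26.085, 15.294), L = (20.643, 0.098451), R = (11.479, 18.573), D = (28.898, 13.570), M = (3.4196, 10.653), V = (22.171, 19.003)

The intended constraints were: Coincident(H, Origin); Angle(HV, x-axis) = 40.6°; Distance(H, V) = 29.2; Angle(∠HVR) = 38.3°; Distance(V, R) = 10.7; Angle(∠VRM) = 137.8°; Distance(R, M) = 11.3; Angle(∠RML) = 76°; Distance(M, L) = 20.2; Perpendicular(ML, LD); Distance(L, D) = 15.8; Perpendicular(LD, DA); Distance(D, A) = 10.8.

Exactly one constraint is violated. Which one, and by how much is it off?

Distance(D, A) = 10.8 — off by 7.50.

H = (0.00, 0.00) ✓; HV at 40.60° ✓; |HV| = 29.20 ✓; ∠HVR = 38.30° ✓; |VR| = 10.70 ✓; ∠VRM = 137.8° ✓; |RM| = 11.30 ✓; ∠RML = 76.00° ✓; |ML| = 20.20 ✓; ∠(ML, LD) = 90.00° ✓; |LD| = 15.80 ✓; ∠(LD, DA) = 90.00° ✓; |DA| = 3.299 ✗.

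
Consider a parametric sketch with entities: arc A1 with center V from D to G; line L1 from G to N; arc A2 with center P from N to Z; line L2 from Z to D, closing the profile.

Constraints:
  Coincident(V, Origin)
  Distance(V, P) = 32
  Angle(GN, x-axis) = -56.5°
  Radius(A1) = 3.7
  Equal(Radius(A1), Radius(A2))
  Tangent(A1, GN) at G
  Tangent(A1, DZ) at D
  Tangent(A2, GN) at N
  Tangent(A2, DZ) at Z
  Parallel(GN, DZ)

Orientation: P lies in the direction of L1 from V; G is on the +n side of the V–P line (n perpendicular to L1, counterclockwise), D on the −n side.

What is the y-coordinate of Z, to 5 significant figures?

-28.727

Tangency of A1 to both parallel lines with radius 3.7 puts G and D at V ± 3.7·n: G = (3.0854, 2.0422), D = (-3.0854, -2.0422). Equal radii place N and Z the same way about P: N = P + 3.7·n = (20.747, -24.642), Z = P − 3.7·n = (14.577, -28.727). So Z.y = -28.727.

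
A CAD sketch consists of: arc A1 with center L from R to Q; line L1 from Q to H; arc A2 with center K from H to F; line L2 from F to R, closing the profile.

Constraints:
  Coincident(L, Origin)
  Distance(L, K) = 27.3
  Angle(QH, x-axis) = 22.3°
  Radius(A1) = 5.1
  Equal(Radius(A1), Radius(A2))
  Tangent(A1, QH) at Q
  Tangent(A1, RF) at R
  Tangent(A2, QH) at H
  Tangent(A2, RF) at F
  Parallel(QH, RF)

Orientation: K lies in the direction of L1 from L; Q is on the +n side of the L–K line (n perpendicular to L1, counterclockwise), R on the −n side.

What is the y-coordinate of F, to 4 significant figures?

5.641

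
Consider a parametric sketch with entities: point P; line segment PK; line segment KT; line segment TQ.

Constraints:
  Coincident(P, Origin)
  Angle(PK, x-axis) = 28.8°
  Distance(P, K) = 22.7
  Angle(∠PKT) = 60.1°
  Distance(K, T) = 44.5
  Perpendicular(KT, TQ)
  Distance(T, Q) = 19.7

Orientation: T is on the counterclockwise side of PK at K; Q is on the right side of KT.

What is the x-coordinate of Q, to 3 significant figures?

-7.90

P is at the origin; PK runs at 28.8° with length 22.7, so K = 22.7·(cos 28.8°, sin 28.8°) = (19.9, 10.9). ∠PKT = 60.1°, so KT runs at 28.8° + (180° − 60.1°) = 149° from the x-axis; with |KT| = 44.5, T = K + 44.5·(cos 149°, sin 149°) = (-18.1, 34.1). KT ⟂ TQ; with |TQ| = 19.7 on the right of KT, Q = T + 19.7·(0.520, 0.854) = (-7.90, 50.9). So Q.x = -7.90.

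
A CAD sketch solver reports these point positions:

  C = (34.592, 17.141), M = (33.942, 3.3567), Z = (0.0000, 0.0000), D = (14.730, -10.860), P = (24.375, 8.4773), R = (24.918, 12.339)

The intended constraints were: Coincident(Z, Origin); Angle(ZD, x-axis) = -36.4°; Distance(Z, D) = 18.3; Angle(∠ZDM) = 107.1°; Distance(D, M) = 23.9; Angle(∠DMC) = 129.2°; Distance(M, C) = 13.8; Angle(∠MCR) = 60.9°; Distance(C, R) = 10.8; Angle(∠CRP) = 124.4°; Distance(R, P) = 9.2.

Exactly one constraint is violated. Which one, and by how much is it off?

Distance(R, P) = 9.2 — off by 5.30.

Z = (0.00, 0.00) ✓; ZD at -36.40° ✓; |ZD| = 18.30 ✓; ∠ZDM = 107.1° ✓; |DM| = 23.90 ✓; ∠DMC = 129.2° ✓; |MC| = 13.80 ✓; ∠MCR = 60.90° ✓; |CR| = 10.80 ✓; ∠CRP = 124.4° ✓; |RP| = 3.900 ✗.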